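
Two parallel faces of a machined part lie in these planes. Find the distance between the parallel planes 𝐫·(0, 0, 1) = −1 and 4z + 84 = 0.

20

Divide the second equation by 4 to match normals: z = -21.
With common normal n = (0, 0, 1) (|n| = 1), the distance is |(-1) − (-21)|/|n| = 20/1 = 20.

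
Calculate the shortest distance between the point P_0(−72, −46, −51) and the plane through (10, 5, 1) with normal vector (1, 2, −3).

The plane has equation n·(r − (10, 5, 1)) = 0, i.e. n·r = 17.
d = |1·(-72) + 2·(-46) + (-3)·(-51) − 17| / √(1 + 4 + 9) = |-28| / √14 = 2√14.

2√14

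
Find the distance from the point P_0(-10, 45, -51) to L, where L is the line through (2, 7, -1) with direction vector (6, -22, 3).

Direction vector d = (6, -22, 3).
AP = (-12, 38, -50), and AP × d = (-986, -264, 36).
|AP × d|² = 1043188 and |d|² = 529, so the distance is √(1043188/529) = √1972 = 2√493.

2√493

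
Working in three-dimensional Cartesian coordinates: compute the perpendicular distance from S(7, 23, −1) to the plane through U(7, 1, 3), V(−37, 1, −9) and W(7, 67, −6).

22/23

UV = (−44, 0, −12) and UW = (0, 66, −9), so a normal is n = UV × UW = (792, −396, −2904).
Then n·(7, 23, −1) − (−3564) = 2904.
|n| = √(627264 + 156816 + 8433216) = 3036, so the distance is |2904|/3036 = 22/23.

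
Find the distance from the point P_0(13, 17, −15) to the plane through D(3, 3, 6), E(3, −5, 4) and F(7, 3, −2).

DE = (0, −8, −2) and DF = (4, 0, −8), so a normal is n = DE × DF = (64, −8, 32).
Then n·(13, 17, −15) − 360 = −144.
|n| = √(4096 + 64 + 1024) = 72, so the distance is |-144|/72 = 2.

2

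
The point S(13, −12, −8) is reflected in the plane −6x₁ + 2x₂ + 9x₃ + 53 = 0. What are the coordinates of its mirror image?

With n = (−6, 2, 9), the signed offset is (n·S − (-53))/|n|² = -121/121 = -1.
S' = S − 2t·n = (13, −12, −8) − (-2)·(−6, 2, 9) = (1, −8, 10).

(1, -8, 10)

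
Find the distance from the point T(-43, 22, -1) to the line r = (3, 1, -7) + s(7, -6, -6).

Direction vector d = (7, -6, -6).
AP = (-46, 21, 6); AP·d = -484, |AP|² = 2593, |d|² = 121.
distance² = |AP|² − (AP·d)²/|d|² = 2593 − 234256/121 = 657, so the distance is 3√73.

3√73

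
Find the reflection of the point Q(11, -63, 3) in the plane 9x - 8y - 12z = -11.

With n = (9, -8, -12), the signed offset is (n·Q − (-11))/|n|² = 578/289 = 2.
Q' = Q − 2t·n = (11, -63, 3) − 4·(9, -8, -12) = (-25, -31, 51).

(-25, -31, 51)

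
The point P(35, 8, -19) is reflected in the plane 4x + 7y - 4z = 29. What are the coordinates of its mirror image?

n = (4, 7, -4), |n|² = 81, n·P − 29 = 243, so t = 243/81 = 3.
Foot F = P − 3·n = (23, -13, -7); the reflection is 2F − P = (11, -34, 5).

(11, -34, 5)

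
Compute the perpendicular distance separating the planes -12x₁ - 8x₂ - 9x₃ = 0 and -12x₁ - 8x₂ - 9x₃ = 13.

13/17

With common normal n = (-12, -8, -9) (|n| = 17), the distance is |0 − 13|/|n| = 13/17.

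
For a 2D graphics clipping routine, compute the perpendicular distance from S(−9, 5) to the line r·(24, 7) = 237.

d = |24·(-9) + 7·5 − 237| / √(576 + 49) = |-418|/25 = 418/25.

418/25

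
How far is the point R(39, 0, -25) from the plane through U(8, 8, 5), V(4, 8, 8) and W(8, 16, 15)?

13√2/10

UV = (-4, 0, 3) and UW = (0, 8, 10), so a normal is n = UV × UW = (-24, 40, -32).
Then n·(39, 0, -25) - (-32) = -104.
|n| = √(576 + 1600 + 1024) = 40√2, so the distance is |-104|/(40√2) = 13/(5√2).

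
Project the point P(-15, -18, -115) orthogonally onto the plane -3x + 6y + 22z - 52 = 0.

The perpendicular from P has direction n = (-3, 6, 22): r = (-15, -18, -115) + λ(-3, 6, 22).
Substitute into the plane: n·(P + λn) = 52 gives -2593 + 529λ = 52, so λ = 5.
Foot = (-15, -18, -115) + 5·(-3, 6, 22) = (-30, 12, -5).

(-30, 12, -5)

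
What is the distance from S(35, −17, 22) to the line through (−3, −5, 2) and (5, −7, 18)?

2√173

A direction vector is d = (8, −2, 16).
AP = (38, −12, 20); AP·d = 648, |AP|² = 1988, |d|² = 324.
distance² = |AP|² − (AP·d)²/|d|² = 1988 − 419904/324 = 692, so the distance is 2√173.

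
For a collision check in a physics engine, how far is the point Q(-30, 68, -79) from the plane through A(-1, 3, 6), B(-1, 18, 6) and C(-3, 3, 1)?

AB = (0, 15, 0) and AC = (-2, 0, -5), so a normal is n = AB × AC = (-75, 0, 30).
Then n·(-30, 68, -79) - 255 = -375.
|n| = √(5625 + 0 + 900) = 15√29, so the distance is |-375|/(15√29) = 25√29/29.

25/√29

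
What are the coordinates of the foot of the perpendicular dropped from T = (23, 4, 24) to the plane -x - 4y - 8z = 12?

(20, -8, 0)

n = (-1, -4, -8), |n|² = 81, and n·T − 12 = -243.
t = -243/81 = -3, so the foot is T − t·n = (23, 4, 24) − (-3)·(-1, -4, -8) = (20, -8, 0).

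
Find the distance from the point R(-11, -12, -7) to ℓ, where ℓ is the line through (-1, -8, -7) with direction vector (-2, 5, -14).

Direction vector d = (-2, 5, -14).
AP = (-10, -4, 0); AP·d = 0, |AP|² = 116, |d|² = 225.
distance² = |AP|² − (AP·d)²/|d|² = 116 − 0/225 = 116, so the distance is 2√29.

2√29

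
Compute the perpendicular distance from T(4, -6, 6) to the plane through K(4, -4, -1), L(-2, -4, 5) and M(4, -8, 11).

√11/11

KL = (-6, 0, 6) and KM = (0, -4, 12), so a normal is n = KL × KM = (24, 72, 24).
Then n·(4, -6, 6) - (-216) = 24.
|n| = √(576 + 5184 + 576) = 24√11, so the distance is |24|/(24√11) = √11/11.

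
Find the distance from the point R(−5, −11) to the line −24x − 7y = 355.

158/25

The normal to the line is n = (−24, −7) with |n| = 25.
|n·R − 355| = |197 − 355| = 158, so the distance is 158/25.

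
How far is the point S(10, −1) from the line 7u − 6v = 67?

9/√85

d = |7·10 + (-6)·(-1) − 67| / √(49 + 36) = |9|/√85 = 9/√85.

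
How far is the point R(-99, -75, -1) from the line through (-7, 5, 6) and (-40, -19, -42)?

A direction vector is d = (-33, -24, -48).
AP = (-92, -80, -7), and AP × d = (3672, -4185, -432).
|AP × d|² = 31184433 and |d|² = 3969, so the distance is √(31184433/3969) = √7857 = 9√97.

9√97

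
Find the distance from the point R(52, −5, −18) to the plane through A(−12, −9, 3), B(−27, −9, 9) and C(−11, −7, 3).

19/√30

AB = (−15, 0, 6) and AC = (1, 2, 0), so a normal is n = AB × AC = (−12, 6, −30).
Then n·(52, −5, −18) − 0 = −114.
|n| = √(144 + 36 + 900) = 6√30, so the distance is |-114|/(6√30) = 19/√30.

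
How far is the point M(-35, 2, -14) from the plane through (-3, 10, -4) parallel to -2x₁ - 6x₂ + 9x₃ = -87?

2

Parallel planes share the normal n = (-2, -6, 9); since (-3, 10, -4) lies on the plane, its equation is -2x₁ - 6x₂ + 9x₃ = -90.
n = (-2, -6, 9); n·P − (-90) = 22; |n| = 11; distance = 22/11 = 2.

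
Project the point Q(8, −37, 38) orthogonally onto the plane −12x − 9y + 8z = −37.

(32, -19, 22)

The perpendicular from Q has direction n = (−12, −9, 8): r = (8, −37, 38) + μ(−12, −9, 8).
Substitute into the plane: n·(Q + μn) = -37 gives 541 + 289μ = -37, so μ = -2.
Foot = (8, −37, 38) + (-2)·(−12, −9, 8) = (32, −19, 22).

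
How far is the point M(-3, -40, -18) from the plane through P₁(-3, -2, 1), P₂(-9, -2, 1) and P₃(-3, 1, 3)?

19√13/13

P₁P₂ = (-6, 0, 0) and P₁P₃ = (0, 3, 2), so a normal is n = P₁P₂ × P₁P₃ = (0, 12, -18).
d = |12·(-40) + (-18)·(-18) − (-42)| / √(0 + 144 + 324) = |-114| / (6√13) = 19√13/13.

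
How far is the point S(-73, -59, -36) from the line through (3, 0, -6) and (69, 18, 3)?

A direction vector is d = (66, 18, 9).
AP = (-76, -59, -30), and AP × d = (9, -1296, 2526).
|AP × d|² = 8060373 and |d|² = 4761, so the distance is √(8060373/4761) = √1693.

√1693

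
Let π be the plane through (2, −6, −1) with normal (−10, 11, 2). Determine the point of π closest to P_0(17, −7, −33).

(7, 4, -31)

The perpendicular from P_0 has direction n = (−10, 11, 2): r = (17, −7, −33) + λ(−10, 11, 2).
Substitute into the plane: n·(P_0 + λn) = -88 gives -313 + 225λ = -88, so λ = 1.
Foot = (17, −7, −33) + 1·(−10, 11, 2) = (7, 4, −31).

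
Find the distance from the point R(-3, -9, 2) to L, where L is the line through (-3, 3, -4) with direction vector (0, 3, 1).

Direction vector d = (0, 3, 1).
AP = (0, -12, 6); AP·d = -30, |AP|² = 180, |d|² = 10.
distance² = |AP|² − (AP·d)²/|d|² = 180 − 900/10 = 90, so the distance is 3√10.

3√10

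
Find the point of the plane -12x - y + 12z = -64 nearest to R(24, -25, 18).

(420/17, -424/17, 294/17)

n = (-12, -1, 12), |n|² = 289, and n·R − (-64) = 17.
t = 17/289 = 1/17, so the foot is R − t·n = (24, -25, 18) − (1/17)·(-12, -1, 12) = (420/17, -424/17, 294/17).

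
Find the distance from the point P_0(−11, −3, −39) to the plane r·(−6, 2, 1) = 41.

d = |(-6)·(-11) + 2·(-3) + 1·(-39) − 41| / √(36 + 4 + 1) = |-20| / √41 = 20√41/41.

20/√41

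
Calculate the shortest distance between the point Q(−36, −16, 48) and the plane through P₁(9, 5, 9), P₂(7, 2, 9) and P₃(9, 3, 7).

15√17/17

P₁P₂ = (−2, −3, 0) and P₁P₃ = (0, −2, −2), so a normal is n = P₁P₂ × P₁P₃ = (6, −4, 4).
n = (6, −4, 4); n·P − 70 = -30; |n| = 2√17; distance = 30/(2√17) = 15/√17.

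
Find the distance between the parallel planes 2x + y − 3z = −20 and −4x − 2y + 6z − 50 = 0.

5√14/14

Divide the second equation by -2 to match normals: 2x + y − 3z = -25.
Both planes have normal n = (2, 1, −3), |n| = √14. Any point on the first plane is at distance |(-25) − (-20)|/|n| = 5/√14 = 5√14/14 from the second.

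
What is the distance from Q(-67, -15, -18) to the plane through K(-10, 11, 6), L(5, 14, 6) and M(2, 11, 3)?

KL = (15, 3, 0) and KM = (12, 0, -3), so a normal is n = KL × KM = (-9, 45, -36).
n = (-9, 45, -36); n·P − 369 = 207; |n| = 9√42; distance = 207/(9√42) = 23/√42.

23/√42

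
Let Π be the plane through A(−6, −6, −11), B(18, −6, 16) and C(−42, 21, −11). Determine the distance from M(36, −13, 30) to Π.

AB = (24, 0, 27) and AC = (−36, 27, 0), so a normal is n = AB × AC = (−729, −972, 648).
Then n·(36, −13, 30) − 3078 = 2754.
|n| = √(531441 + 944784 + 419904) = 1377, so the distance is |2754|/1377 = 2.

2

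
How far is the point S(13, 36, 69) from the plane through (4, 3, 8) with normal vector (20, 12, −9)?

27/25

The plane has equation n·(r − (4, 3, 8)) = 0, i.e. n·r = 44.
n = (20, 12, −9); n·P − 44 = 27; |n| = 25; distance = 27/25.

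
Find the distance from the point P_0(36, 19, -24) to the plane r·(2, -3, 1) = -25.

Normal vector n = (2, -3, 1), and n·(36, 19, -24) - (-25) = 16.
|n| = √(4 + 9 + 1) = √14, so the distance is |16|/√14 = 8√14/7.

16/√14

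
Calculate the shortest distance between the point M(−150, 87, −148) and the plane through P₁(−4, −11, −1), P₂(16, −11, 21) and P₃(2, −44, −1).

P₁P₂ = (20, 0, 22) and P₁P₃ = (6, −33, 0), so a normal is n = P₁P₂ × P₁P₃ = (726, 132, −660).
Then n·(−150, 87, −148) − (−3696) = 3960.
|n| = √(527076 + 17424 + 435600) = 990, so the distance is |3960|/990 = 4.

4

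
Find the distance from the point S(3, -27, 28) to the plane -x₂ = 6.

21

n = (0, -1, 0); n·P − 6 = 21; |n| = 1; distance = 21/1 = 21.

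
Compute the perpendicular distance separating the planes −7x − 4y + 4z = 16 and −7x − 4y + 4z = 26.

With common normal n = (−7, −4, 4) (|n| = 9), the distance is |16 − 26|/|n| = 10/9.

10/9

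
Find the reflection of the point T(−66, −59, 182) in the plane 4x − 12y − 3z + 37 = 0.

n = (4, −12, −3), |n|² = 169, n·T − (-37) = -65, so t = -65/169 = -5/13.
Foot F = T − (-5/13)·n = (−838/13, −827/13, 2351/13); the reflection is 2F − T = (−818/13, −887/13, 2336/13).

(-818/13, -887/13, 2336/13)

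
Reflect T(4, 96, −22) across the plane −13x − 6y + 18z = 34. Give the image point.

(-48, 72, 50)

n = (−13, −6, 18), |n|² = 529, n·T − 34 = -1058, so t = -1058/529 = -2.
Foot F = T − (-2)·n = (−22, 84, 14); the reflection is 2F − T = (−48, 72, 50).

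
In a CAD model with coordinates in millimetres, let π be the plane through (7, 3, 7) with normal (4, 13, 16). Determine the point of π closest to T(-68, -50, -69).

n = (4, 13, 16), |n|² = 441, and n·T − 179 = -2205.
t = -2205/441 = -5, so the foot is T − t·n = (-68, -50, -69) − (-5)·(4, 13, 16) = (-48, 15, 11).

(-48, 15, 11)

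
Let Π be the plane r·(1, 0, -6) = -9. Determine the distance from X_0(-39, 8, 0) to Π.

30√37/37

Normal vector n = (1, 0, -6), and n·(-39, 8, 0) - (-9) = -30.
|n| = √(1 + 0 + 36) = √37, so the distance is |-30|/√37 = 30√37/37.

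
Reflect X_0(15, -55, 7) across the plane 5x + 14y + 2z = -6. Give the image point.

(45, 29, 19)

n = (5, 14, 2), |n|² = 225, n·X_0 − (-6) = -675, so t = -675/225 = -3.
Foot F = X_0 − (-3)·n = (30, -13, 13); the reflection is 2F − X_0 = (45, 29, 19).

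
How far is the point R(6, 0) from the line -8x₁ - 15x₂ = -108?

60/17

The normal to the line is n = (-8, -15) with |n| = 17.
|n·R − (-108)| = |-48 − (-108)| = 60, so the distance is 60/17.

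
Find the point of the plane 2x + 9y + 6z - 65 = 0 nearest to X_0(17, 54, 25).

(7, 9, -5)

n = (2, 9, 6), |n|² = 121, and n·X_0 − 65 = 605.
t = 605/121 = 5, so the foot is X_0 − t·n = (17, 54, 25) − 5·(2, 9, 6) = (7, 9, -5).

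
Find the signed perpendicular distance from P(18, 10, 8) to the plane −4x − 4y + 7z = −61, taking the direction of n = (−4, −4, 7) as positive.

5/9

n·P − (-61) = 5.
|n| = 9, so the signed distance is 5/9.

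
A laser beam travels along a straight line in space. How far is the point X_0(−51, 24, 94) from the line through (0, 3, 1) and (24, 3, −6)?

3√674

A direction vector is d = (24, 0, −7).
AP = (−51, 21, 93); AP·d = -1875, |AP|² = 11691, |d|² = 625.
distance² = |AP|² − (AP·d)²/|d|² = 11691 − 3515625/625 = 6066, so the distance is 3√674.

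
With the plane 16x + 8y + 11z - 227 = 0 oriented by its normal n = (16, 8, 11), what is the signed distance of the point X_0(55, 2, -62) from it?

n·X_0 − 227 = -13.
|n| = 21, so the signed distance is -13/21.

-13/21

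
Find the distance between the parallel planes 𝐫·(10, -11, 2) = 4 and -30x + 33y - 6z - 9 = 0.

7/15

Divide the second equation by -3 to match normals: 10x - 11y + 2z = -3.
Both planes have normal n = (10, -11, 2), |n| = 15. Any point on the first plane is at distance |(-3) − 4|/|n| = 7/15 from the second.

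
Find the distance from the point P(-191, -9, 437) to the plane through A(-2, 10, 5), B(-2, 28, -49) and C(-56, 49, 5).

9

AB = (0, 18, -54) and AC = (-54, 39, 0), so a normal is n = AB × AC = (2106, 2916, 972).
n = (2106, 2916, 972); n·P − 29808 = -33534; |n| = 3726; distance = 33534/3726 = 9.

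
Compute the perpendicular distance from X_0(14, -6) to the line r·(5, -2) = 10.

d = |5·14 + (-2)·(-6) − 10| / √(25 + 4) = |72|/√29 = 72/√29.

72/√29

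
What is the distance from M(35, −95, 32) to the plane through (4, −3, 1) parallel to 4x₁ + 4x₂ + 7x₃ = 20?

3

Parallel planes share the normal n = (4, 4, 7); since (4, −3, 1) lies on the plane, its equation is 4x₁ + 4x₂ + 7x₃ = 11.
Then n·(35, −95, 32) − 11 = −27.
|n| = √(16 + 16 + 49) = 9, so the distance is |-27|/9 = 3.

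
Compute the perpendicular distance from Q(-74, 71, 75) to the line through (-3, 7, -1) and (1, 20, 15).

9√97

A direction vector is d = (4, 13, 16).
AP = (-71, 64, 76); AP·d = 1764, |AP|² = 14913, |d|² = 441.
distance² = |AP|² − (AP·d)²/|d|² = 14913 − 3111696/441 = 7857, so the distance is 9√97.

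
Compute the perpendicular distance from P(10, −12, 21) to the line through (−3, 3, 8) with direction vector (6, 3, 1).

√517

Direction vector d = (6, 3, 1).
AP = (13, −15, 13), and AP × d = (−54, 65, 129).
|AP × d|² = 23782 and |d|² = 46, so the distance is √(23782/46) = √517.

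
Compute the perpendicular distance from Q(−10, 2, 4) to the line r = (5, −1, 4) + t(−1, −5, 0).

3√26

Direction vector d = (−1, −5, 0).
AP = (−15, 3, 0), and AP × d = (0, 0, 78).
|AP × d|² = 6084 and |d|² = 26, so the distance is √(6084/26) = √234 = 3√26.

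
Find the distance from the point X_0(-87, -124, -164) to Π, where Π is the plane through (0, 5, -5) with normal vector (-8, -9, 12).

3

The plane has equation n·(r − (0, 5, -5)) = 0, i.e. n·r = -105.
d = |(-8)·(-87) + (-9)·(-124) + 12·(-164) − (-105)| / √(64 + 81 + 144) = |-51| / 17 = 3.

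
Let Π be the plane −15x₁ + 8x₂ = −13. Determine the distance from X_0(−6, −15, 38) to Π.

Normal vector n = (−15, 8, 0), and n·(−6, −15, 38) − (−13) = −17.
|n| = √(225 + 64 + 0) = 17, so the distance is |-17|/17 = 1.

1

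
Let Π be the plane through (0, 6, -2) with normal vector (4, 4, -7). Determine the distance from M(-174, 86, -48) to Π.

The plane has equation n·(r − (0, 6, -2)) = 0, i.e. n·r = 38.
Then n·(-174, 86, -48) - 38 = -54.
|n| = √(16 + 16 + 49) = 9, so the distance is |-54|/9 = 6.

6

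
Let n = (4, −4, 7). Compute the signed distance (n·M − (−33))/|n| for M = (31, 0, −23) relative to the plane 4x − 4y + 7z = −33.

-4/9

n·M − (-33) = -4.
|n| = 9, so the signed distance is -4/9.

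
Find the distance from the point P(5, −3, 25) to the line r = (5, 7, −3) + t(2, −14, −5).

Direction vector d = (2, −14, −5).
AP = (0, −10, 28); AP·d = 0, |AP|² = 884, |d|² = 225.
distance² = |AP|² − (AP·d)²/|d|² = 884 − 0/225 = 884, so the distance is 2√221.

2√221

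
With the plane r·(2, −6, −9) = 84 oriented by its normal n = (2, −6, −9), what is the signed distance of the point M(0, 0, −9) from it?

n·M − 84 = -3.
|n| = 11, so the signed distance is -3/11.

-3/11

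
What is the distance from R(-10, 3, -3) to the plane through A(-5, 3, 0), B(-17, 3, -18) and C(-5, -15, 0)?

AB = (-12, 0, -18) and AC = (0, -18, 0), so a normal is n = AB × AC = (-324, 0, 216).
n = (-324, 0, 216); n·P − 1620 = 972; |n| = 108√13; distance = 972/(108√13) = 9/√13.

9√13/13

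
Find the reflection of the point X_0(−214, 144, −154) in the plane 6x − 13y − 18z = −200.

With n = (6, −13, −18), the signed offset is (n·X_0 − (-200))/|n|² = -184/529 = -8/23.
X_0' = X_0 − 2t·n = (−214, 144, −154) − (-16/23)·(6, −13, −18) = (−4826/23, 3104/23, −3830/23).

(-4826/23, 3104/23, -3830/23)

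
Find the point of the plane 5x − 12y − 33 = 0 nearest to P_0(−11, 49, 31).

(9, 1, 31)

The perpendicular from P_0 has direction n = (5, −12, 0): r = (−11, 49, 31) + μ(5, −12, 0).
Substitute into the plane: n·(P_0 + μn) = 33 gives -643 + 169μ = 33, so μ = 4.
Foot = (−11, 49, 31) + 4·(5, −12, 0) = (9, 1, 31).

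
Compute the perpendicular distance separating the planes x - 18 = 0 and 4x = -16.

Divide the second equation by 4 to match normals: x = -4.
With common normal n = (1, 0, 0) (|n| = 1), the distance is |18 − (-4)|/|n| = 22/1 = 22.

22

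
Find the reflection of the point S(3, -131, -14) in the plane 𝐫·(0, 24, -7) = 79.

(3, 109, -84)

n = (0, 24, -7), |n|² = 625, n·S − 79 = -3125, so t = -3125/625 = -5.
Foot F = S − (-5)·n = (3, -11, -49); the reflection is 2F − S = (3, 109, -84).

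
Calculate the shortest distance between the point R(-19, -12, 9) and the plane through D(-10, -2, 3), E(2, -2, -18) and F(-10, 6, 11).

DE = (12, 0, -21) and DF = (0, 8, 8), so a normal is n = DE × DF = (168, -96, 96).
n = (168, -96, 96); n·P − (-1200) = 24; |n| = 216; distance = 24/216 = 1/9.

1/9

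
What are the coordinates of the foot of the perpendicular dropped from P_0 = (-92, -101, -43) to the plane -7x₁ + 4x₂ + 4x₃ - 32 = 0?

The perpendicular from P_0 has direction n = (-7, 4, 4): r = (-92, -101, -43) + t(-7, 4, 4).
Substitute into the plane: n·(P_0 + tn) = 32 gives 68 + 81t = 32, so t = -4/9.
Foot = (-92, -101, -43) + (-4/9)·(-7, 4, 4) = (-800/9, -925/9, -403/9).

(-800/9, -925/9, -403/9)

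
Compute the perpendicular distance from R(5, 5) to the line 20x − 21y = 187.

192/29

d = |20·5 + (-21)·5 − 187| / √(400 + 441) = |-192|/29 = 192/29.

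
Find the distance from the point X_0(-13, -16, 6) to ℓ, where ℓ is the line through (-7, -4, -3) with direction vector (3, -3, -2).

Direction vector d = (3, -3, -2).
AP = (-6, -12, 9), and AP × d = (51, 15, 54).
|AP × d|² = 5742 and |d|² = 22, so the distance is √(5742/22) = √261 = 3√29.

3√29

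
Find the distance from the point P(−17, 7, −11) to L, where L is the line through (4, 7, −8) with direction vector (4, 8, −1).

Direction vector d = (4, 8, −1).
AP = (−21, 0, −3); AP·d = -81, |AP|² = 450, |d|² = 81.
distance² = |AP|² − (AP·d)²/|d|² = 450 − 6561/81 = 369, so the distance is 3√41.

3√41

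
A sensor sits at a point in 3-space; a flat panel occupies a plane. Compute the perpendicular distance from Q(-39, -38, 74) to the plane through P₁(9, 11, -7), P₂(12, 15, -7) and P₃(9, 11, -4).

P₁P₂ = (3, 4, 0) and P₁P₃ = (0, 0, 3), so a normal is n = P₁P₂ × P₁P₃ = (12, -9, 0).
d = |12·(-39) + (-9)·(-38) − 9| / √(144 + 81 + 0) = |-135| / 15 = 9.

9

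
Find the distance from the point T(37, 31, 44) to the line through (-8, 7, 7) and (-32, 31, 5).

A direction vector is d = (-24, 24, -2).
AP = (45, 24, 37), and AP × d = (-936, -798, 1656).
|AP × d|² = 4255236 and |d|² = 1156, so the distance is √(4255236/1156) = √3681 = 3√409.

3√409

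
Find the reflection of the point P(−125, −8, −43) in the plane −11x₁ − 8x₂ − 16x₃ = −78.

With n = (−11, −8, −16), the signed offset is (n·P − (-78))/|n|² = 2205/441 = 5.
P' = P − 2t·n = (−125, −8, −43) − 10·(−11, −8, −16) = (−15, 72, 117).

(-15, 72, 117)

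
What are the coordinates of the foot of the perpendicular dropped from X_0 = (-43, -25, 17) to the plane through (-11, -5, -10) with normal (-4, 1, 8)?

(-27, -29, -15)

n = (-4, 1, 8), |n|² = 81, and n·X_0 − (-41) = 324.
t = 324/81 = 4, so the foot is X_0 − t·n = (-43, -25, 17) − 4·(-4, 1, 8) = (-27, -29, -15).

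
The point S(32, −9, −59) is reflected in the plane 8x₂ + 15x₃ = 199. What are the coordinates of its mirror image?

With n = (0, 8, 15), the signed offset is (n·S − 199)/|n|² = -1156/289 = -4.
S' = S − 2t·n = (32, −9, −59) − (-8)·(0, 8, 15) = (32, 55, 61).

(32, 55, 61)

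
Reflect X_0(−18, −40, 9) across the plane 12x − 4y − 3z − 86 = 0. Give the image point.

n = (12, −4, −3), |n|² = 169, n·X_0 − 86 = -169, so t = -169/169 = -1.
Foot F = X_0 − (-1)·n = (−6, −44, 6); the reflection is 2F − X_0 = (6, −48, 3).

(6, -48, 3)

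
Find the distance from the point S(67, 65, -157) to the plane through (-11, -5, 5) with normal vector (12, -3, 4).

6

The plane has equation n·(r − (-11, -5, 5)) = 0, i.e. n·r = -97.
Then n·(67, 65, -157) - (-97) = 78.
|n| = √(144 + 9 + 16) = 13, so the distance is |78|/13 = 6.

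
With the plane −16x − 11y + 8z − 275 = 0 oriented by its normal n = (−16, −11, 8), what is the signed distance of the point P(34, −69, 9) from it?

n·P − 275 = 12.
|n| = 21, so the signed distance is 12/21 = 4/7.

4/7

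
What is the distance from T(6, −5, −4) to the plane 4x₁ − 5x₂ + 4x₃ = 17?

16√57/57

d = |4·6 + (-5)·(-5) + 4·(-4) − 17| / √(16 + 25 + 16) = |16| / √57 = 16/√57.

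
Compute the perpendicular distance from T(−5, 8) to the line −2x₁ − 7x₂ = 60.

2√53

The normal to the line is n = (−2, −7) with |n| = √53.
|n·T − 60| = |-46 − 60| = 106, so the distance is 106/√53 = 2√53.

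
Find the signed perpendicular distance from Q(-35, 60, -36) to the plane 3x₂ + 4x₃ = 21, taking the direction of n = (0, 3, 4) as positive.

n·Q − 21 = 15.
|n| = 5, so the signed distance is 15/5 = 3.

3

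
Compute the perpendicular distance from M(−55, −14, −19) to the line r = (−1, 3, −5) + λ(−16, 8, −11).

Direction vector d = (−16, 8, −11).
AP = (−54, −17, −14), and AP × d = (299, −370, −704).
|AP × d|² = 721917 and |d|² = 441, so the distance is √(721917/441) = √1637.

√1637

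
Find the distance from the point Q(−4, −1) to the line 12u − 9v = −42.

1/5

d = |12·(-4) + (-9)·(-1) − (-42)| / √(144 + 81) = |3|/15 = 1/5.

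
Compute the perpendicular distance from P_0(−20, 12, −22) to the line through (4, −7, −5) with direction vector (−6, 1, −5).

Direction vector d = (−6, 1, −5).
AP = (−24, 19, −17), and AP × d = (−78, −18, 90).
|AP × d|² = 14508 and |d|² = 62, so the distance is √(14508/62) = √234 = 3√26.

3√26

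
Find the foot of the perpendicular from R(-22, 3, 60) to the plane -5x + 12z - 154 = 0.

(-2, 3, 12)

The perpendicular from R has direction n = (-5, 0, 12): r = (-22, 3, 60) + μ(-5, 0, 12).
Substitute into the plane: n·(R + μn) = 154 gives 830 + 169μ = 154, so μ = -4.
Foot = (-22, 3, 60) + (-4)·(-5, 0, 12) = (-2, 3, 12).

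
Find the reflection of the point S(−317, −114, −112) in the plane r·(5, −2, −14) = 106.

With n = (5, −2, −14), the signed offset is (n·S − 106)/|n|² = 105/225 = 7/15.
S' = S − 2t·n = (−317, −114, −112) − (14/15)·(5, −2, −14) = (−965/3, −1682/15, −1484/15).

(-965/3, -1682/15, -1484/15)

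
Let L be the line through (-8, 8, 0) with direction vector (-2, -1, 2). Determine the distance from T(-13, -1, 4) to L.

√41

Direction vector d = (-2, -1, 2).
AP = (-5, -9, 4), and AP × d = (-14, 2, -13).
|AP × d|² = 369 and |d|² = 9, so the distance is √(369/9) = √41.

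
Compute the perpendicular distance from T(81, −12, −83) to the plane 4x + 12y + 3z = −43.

Normal vector n = (4, 12, 3), and n·(81, −12, −83) − (−43) = −26.
|n| = √(16 + 144 + 9) = 13, so the distance is |-26|/13 = 2.

2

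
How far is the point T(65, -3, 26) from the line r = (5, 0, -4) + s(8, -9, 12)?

6√53

Direction vector d = (8, -9, 12).
AP = (60, -3, 30); AP·d = 867, |AP|² = 4509, |d|² = 289.
distance² = |AP|² − (AP·d)²/|d|² = 4509 − 751689/289 = 1908, so the distance is 6√53.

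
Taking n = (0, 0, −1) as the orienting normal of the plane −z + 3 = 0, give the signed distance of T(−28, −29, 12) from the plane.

n·T − (-3) = -9.
|n| = 1, so the signed distance is -9/1 = -9.

-9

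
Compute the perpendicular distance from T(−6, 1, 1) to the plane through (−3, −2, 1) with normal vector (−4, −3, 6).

3/√61

The plane has equation n·(r − (−3, −2, 1)) = 0, i.e. n·r = 24.
Then n·(−6, 1, 1) − 24 = 3.
|n| = √(16 + 9 + 36) = √61, so the distance is |3|/√61 = 3√61/61.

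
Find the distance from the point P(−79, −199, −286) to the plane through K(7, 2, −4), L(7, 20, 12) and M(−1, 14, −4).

KL = (0, 18, 16) and KM = (−8, 12, 0), so a normal is n = KL × KM = (−192, −128, 144).
n = (−192, −128, 144); n·P − (-2176) = 1632; |n| = 272; distance = 1632/272 = 6.

6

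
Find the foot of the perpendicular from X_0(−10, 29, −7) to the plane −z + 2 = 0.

(-10, 29, 2)

n = (0, 0, −1), |n|² = 1, and n·X_0 − (-2) = 9.
t = 9/1 = 9, so the foot is X_0 − t·n = (−10, 29, −7) − 9·(0, 0, −1) = (−10, 29, 2).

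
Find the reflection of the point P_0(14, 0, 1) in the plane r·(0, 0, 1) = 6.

(14, 0, 11)

With n = (0, 0, 1), the signed offset is (n·P_0 − 6)/|n|² = -5/1 = -5.
P_0' = P_0 − 2t·n = (14, 0, 1) − (-10)·(0, 0, 1) = (14, 0, 11).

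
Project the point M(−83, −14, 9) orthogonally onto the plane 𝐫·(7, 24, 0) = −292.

(-76, 10, 9)

The perpendicular from M has direction n = (7, 24, 0): r = (−83, −14, 9) + t(7, 24, 0).
Substitute into the plane: n·(M + tn) = -292 gives -917 + 625t = -292, so t = 1.
Foot = (−83, −14, 9) + 1·(7, 24, 0) = (−76, 10, 9).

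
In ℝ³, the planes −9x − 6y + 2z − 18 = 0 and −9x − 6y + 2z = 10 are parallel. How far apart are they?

8/11

With common normal n = (−9, −6, 2) (|n| = 11), the distance is |18 − 10|/|n| = 8/11.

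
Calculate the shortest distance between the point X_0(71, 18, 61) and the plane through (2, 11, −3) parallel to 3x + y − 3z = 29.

22√19/19

Parallel planes share the normal n = (3, 1, −3); since (2, 11, −3) lies on the plane, its equation is 3x + y − 3z = 26.
d = |3·71 + 1·18 + (-3)·61 − 26| / √(9 + 1 + 9) = |22| / √19 = 22/√19.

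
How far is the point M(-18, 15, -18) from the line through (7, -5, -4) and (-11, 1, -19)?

√181

A direction vector is d = (-18, 6, -15).
AP = (-25, 20, -14); AP·d = 780, |AP|² = 1221, |d|² = 585.
distance² = |AP|² − (AP·d)²/|d|² = 1221 − 608400/585 = 181, so the distance is √181.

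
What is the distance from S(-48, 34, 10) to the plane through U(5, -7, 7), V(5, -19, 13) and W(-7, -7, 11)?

UV = (0, -12, 6) and UW = (-12, 0, 4), so a normal is n = UV × UW = (-48, -72, -144).
Then n·(-48, 34, 10) - (-744) = -840.
|n| = √(2304 + 5184 + 20736) = 168, so the distance is |-840|/168 = 5.

5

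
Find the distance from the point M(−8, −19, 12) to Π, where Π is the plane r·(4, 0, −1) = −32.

12/√17

d = |4·(-8) + (-1)·12 − (-32)| / √(16 + 0 + 1) = |-12| / √17 = 12/√17.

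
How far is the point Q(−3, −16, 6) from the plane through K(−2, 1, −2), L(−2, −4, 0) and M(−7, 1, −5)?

9√38/38

KL = (0, −5, 2) and KM = (−5, 0, −3), so a normal is n = KL × KM = (15, −10, −25).
Then n·(−3, −16, 6) − 10 = −45.
|n| = √(225 + 100 + 625) = 5√38, so the distance is |-45|/(5√38) = 9/√38.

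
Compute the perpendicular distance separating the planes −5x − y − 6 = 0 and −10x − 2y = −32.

Divide the second equation by 2 to match normals: −5x − y = -16.
Both planes have normal n = (−5, −1, 0), |n| = √26. Any point on the first plane is at distance |(-16) − 6|/|n| = 22/√26 from the second.

11√26/13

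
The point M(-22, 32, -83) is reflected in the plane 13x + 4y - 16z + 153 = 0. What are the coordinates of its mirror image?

(-100, 8, 13)

With n = (13, 4, -16), the signed offset is (n·M − (-153))/|n|² = 1323/441 = 3.
M' = M − 2t·n = (-22, 32, -83) − 6·(13, 4, -16) = (-100, 8, 13).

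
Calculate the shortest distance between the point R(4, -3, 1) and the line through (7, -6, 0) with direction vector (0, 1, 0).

Direction vector d = (0, 1, 0).
AP = (-3, 3, 1), and AP × d = (-1, 0, -3).
|AP × d|² = 10 and |d|² = 1, so the distance is √10.

√10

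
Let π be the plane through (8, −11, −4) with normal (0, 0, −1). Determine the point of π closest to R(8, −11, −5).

n = (0, 0, −1), |n|² = 1, and n·R − 4 = 1.
t = 1/1 = 1, so the foot is R − t·n = (8, −11, −5) − 1·(0, 0, −1) = (8, −11, −4).

(8, -11, -4)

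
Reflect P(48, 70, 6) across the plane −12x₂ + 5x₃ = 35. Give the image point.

(48, -50, 56)

n = (0, −12, 5), |n|² = 169, n·P − 35 = -845, so t = -845/169 = -5.
Foot F = P − (-5)·n = (48, 10, 31); the reflection is 2F − P = (48, −50, 56).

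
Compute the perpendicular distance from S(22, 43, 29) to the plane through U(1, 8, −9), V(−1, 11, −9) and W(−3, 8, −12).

19√29/29

UV = (−2, 3, 0) and UW = (−4, 0, −3), so a normal is n = UV × UW = (−9, −6, 12).
d = |(-9)·22 + (-6)·43 + 12·29 − (-165)| / √(81 + 36 + 144) = |57| / (3√29) = 19√29/29.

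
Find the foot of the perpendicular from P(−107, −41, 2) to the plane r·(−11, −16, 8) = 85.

(-63, 23, -30)

n = (−11, −16, 8), |n|² = 441, and n·P − 85 = 1764.
t = 1764/441 = 4, so the foot is P − t·n = (−107, −41, 2) − 4·(−11, −16, 8) = (−63, 23, −30).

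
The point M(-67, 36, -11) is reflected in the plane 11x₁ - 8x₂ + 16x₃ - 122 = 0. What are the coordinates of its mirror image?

n = (11, -8, 16), |n|² = 441, n·M − 122 = -1323, so t = -1323/441 = -3.
Foot F = M − (-3)·n = (-34, 12, 37); the reflection is 2F − M = (-1, -12, 85).

(-1, -12, 85)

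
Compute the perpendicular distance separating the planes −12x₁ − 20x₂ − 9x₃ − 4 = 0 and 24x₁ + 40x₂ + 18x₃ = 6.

Divide the second equation by -2 to match normals: −12x₁ − 20x₂ − 9x₃ = -3.
With common normal n = (−12, −20, −9) (|n| = 25), the distance is |4 − (-3)|/|n| = 7/25.

7/25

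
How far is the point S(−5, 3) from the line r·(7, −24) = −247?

The normal to the line is n = (7, −24) with |n| = 25.
|n·S − (-247)| = |-107 − (-247)| = 140, so the distance is 140/25 = 28/5.

28/5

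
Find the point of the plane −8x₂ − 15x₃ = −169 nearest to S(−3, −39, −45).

(-3, -7, 15)

The perpendicular from S has direction n = (0, −8, −15): r = (−3, −39, −45) + λ(0, −8, −15).
Substitute into the plane: n·(S + λn) = -169 gives 987 + 289λ = -169, so λ = -4.
Foot = (−3, −39, −45) + (-4)·(0, −8, −15) = (−3, −7, 15).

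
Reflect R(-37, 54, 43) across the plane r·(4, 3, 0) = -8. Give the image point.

With n = (4, 3, 0), the signed offset is (n·R − (-8))/|n|² = 22/25.
R' = R − 2t·n = (-37, 54, 43) − (44/25)·(4, 3, 0) = (-1101/25, 1218/25, 43).

(-1101/25, 1218/25, 43)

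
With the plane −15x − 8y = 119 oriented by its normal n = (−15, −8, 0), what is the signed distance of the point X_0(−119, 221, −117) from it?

-6

n·X_0 − 119 = -102.
|n| = 17, so the signed distance is -102/17 = -6.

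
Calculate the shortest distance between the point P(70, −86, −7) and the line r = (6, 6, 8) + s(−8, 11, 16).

Direction vector d = (−8, 11, 16).
AP = (64, −92, −15), and AP × d = (−1307, −904, −32).
|AP × d|² = 2526489 and |d|² = 441, so the distance is √(2526489/441) = √5729.

√5729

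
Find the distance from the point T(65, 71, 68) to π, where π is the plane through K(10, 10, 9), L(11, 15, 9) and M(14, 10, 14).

KL = (1, 5, 0) and KM = (4, 0, 5), so a normal is n = KL × KM = (25, −5, −20).
Then n·(65, 71, 68) − 20 = −110.
|n| = √(625 + 25 + 400) = 5√42, so the distance is |-110|/(5√42) = 11√42/21.

11√42/21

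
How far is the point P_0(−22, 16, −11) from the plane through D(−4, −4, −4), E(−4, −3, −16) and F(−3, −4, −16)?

1

DE = (0, 1, −12) and DF = (1, 0, −12), so a normal is n = DE × DF = (−12, −12, −1).
Then n·(−22, 16, −11) − 100 = −17.
|n| = √(144 + 144 + 1) = 17, so the distance is |-17|/17 = 1.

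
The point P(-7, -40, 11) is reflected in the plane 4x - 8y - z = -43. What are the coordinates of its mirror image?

(-39, 24, 19)

n = (4, -8, -1), |n|² = 81, n·P − (-43) = 324, so t = 324/81 = 4.
Foot F = P − 4·n = (-23, -8, 15); the reflection is 2F − P = (-39, 24, 19).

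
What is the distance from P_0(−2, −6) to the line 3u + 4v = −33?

d = |3·(-2) + 4·(-6) − (-33)| / √(9 + 16) = |3|/5 = 3/5.

3/5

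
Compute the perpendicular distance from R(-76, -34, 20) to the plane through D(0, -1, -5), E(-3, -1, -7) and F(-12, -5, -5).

29/7

DE = (-3, 0, -2) and DF = (-12, -4, 0), so a normal is n = DE × DF = (-8, 24, 12).
d = |(-8)·(-76) + 24·(-34) + 12·20 − (-84)| / √(64 + 576 + 144) = |116| / 28 = 29/7.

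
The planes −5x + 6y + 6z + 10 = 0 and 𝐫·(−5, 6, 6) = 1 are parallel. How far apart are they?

Both planes have normal n = (−5, 6, 6), |n| = √97. Any point on the first plane is at distance |1 − (-10)|/|n| = 11/√97 = 11√97/97 from the second.

11√97/97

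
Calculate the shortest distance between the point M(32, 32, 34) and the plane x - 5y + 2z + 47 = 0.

Normal vector n = (1, -5, 2), and n·(32, 32, 34) - (-47) = -13.
|n| = √(1 + 25 + 4) = √30, so the distance is |-13|/√30 = 13√30/30.

13√30/30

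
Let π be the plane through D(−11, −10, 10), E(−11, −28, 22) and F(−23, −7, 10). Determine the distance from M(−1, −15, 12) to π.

2/√53

DE = (0, −18, 12) and DF = (−12, 3, 0), so a normal is n = DE × DF = (−36, −144, −216).
Then n·(−1, −15, 12) − (−324) = −72.
|n| = √(1296 + 20736 + 46656) = 36√53, so the distance is |-72|/(36√53) = 2/√53.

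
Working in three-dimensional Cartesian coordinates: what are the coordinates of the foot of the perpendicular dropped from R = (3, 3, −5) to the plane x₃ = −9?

(3, 3, -9)

n = (0, 0, 1), |n|² = 1, and n·R − (-9) = 4.
t = 4/1 = 4, so the foot is R − t·n = (3, 3, −5) − 4·(0, 0, 1) = (3, 3, −9).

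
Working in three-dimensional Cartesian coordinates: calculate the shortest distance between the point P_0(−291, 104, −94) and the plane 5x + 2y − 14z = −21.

Normal vector n = (5, 2, −14), and n·(−291, 104, −94) − (−21) = 90.
|n| = √(25 + 4 + 196) = 15, so the distance is |90|/15 = 6.

6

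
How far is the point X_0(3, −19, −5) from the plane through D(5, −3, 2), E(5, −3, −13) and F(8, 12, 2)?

6/√26

DE = (0, 0, −15) and DF = (3, 15, 0), so a normal is n = DE × DF = (225, −45, 0).
n = (225, −45, 0); n·P − 1260 = 270; |n| = 45√26; distance = 270/(45√26) = 3√26/13.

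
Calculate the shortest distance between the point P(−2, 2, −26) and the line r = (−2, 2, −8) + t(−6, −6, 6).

6√6

Direction vector d = (−6, −6, 6).
AP = (0, 0, −18); AP·d = -108, |AP|² = 324, |d|² = 108.
distance² = |AP|² − (AP·d)²/|d|² = 324 − 11664/108 = 216, so the distance is 6√6.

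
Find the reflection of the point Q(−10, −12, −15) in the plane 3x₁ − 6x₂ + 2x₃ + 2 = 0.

(-82/7, -60/7, -113/7)

With n = (3, −6, 2), the signed offset is (n·Q − (-2))/|n|² = 14/49 = 2/7.
Q' = Q − 2t·n = (−10, −12, −15) − (4/7)·(3, −6, 2) = (−82/7, −60/7, −113/7).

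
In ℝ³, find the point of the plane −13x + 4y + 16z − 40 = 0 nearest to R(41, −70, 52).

(848/21, -1466/21, 1108/21)

n = (−13, 4, 16), |n|² = 441, and n·R − 40 = -21.
t = -21/441 = -1/21, so the foot is R − t·n = (41, −70, 52) − (-1/21)·(−13, 4, 16) = (848/21, −1466/21, 1108/21).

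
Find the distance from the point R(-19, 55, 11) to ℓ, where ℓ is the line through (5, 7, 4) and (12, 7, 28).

A direction vector is d = (7, 0, 24).
AP = (-24, 48, 7), and AP × d = (1152, 625, -336).
|AP × d|² = 1830625 and |d|² = 625, so the distance is √(1830625/625) = √2929.

√2929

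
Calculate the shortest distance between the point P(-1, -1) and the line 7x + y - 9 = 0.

d = |7·(-1) + 1·(-1) − 9| / √(49 + 1) = |-17|/(5√2) = 17/(5√2).

17/(5√2)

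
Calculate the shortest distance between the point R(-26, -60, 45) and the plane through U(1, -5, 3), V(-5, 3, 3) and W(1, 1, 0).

21/√61

UV = (-6, 8, 0) and UW = (0, 6, -3), so a normal is n = UV × UW = (-24, -18, -36).
Then n·(-26, -60, 45) - (-42) = 126.
|n| = √(576 + 324 + 1296) = 6√61, so the distance is |126|/(6√61) = 21√61/61.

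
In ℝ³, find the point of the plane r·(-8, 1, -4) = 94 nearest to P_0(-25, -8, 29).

(-241/9, -70/9, 253/9)

n = (-8, 1, -4), |n|² = 81, and n·P_0 − 94 = -18.
t = -18/81 = -2/9, so the foot is P_0 − t·n = (-25, -8, 29) − (-2/9)·(-8, 1, -4) = (-241/9, -70/9, 253/9).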